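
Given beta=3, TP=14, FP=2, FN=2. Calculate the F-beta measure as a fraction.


P = TP/(TP+FP) = 14/16 = 7/8
R = TP/(TP+FN) = 14/16 = 7/8
beta^2 = 3^2 = 9
(1 + beta^2) = 10
Numerator = (1+beta^2)*P*R = 245/32
Denominator = beta^2*P + R = 63/8 + 7/8 = 35/4
F_beta = 7/8

7/8


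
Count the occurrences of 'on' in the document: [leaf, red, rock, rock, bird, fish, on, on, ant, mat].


Document has 10 words
Scanning for 'on':
Found at positions: [6, 7]
Count = 2

2


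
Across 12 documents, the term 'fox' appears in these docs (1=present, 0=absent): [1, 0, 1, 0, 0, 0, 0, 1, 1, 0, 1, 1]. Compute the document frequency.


Checking each document for 'fox':
Doc 1: present
Doc 2: absent
Doc 3: present
Doc 4: absent
Doc 5: absent
Doc 6: absent
Doc 7: absent
Doc 8: present
Doc 9: present
Doc 10: absent
Doc 11: present
Doc 12: present
df = sum of presences = 1 + 0 + 1 + 0 + 0 + 0 + 0 + 1 + 1 + 0 + 1 + 1 = 6

6


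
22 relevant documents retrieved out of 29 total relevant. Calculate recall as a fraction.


Recall = retrieved_relevant / total_relevant
= 22 / 29
= 22 / (22 + 7)
= 22/29

22/29


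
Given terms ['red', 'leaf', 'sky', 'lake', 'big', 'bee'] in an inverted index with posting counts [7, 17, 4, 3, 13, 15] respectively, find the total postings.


Summing posting list sizes:
'red': 7 postings
'leaf': 17 postings
'sky': 4 postings
'lake': 3 postings
'big': 13 postings
'bee': 15 postings
Total = 7 + 17 + 4 + 3 + 13 + 15 = 59

59


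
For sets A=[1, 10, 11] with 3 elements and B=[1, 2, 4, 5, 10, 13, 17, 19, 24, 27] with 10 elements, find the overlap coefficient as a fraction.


A intersect B = [1, 10]
|A intersect B| = 2
min(|A|, |B|) = min(3, 10) = 3
Overlap = 2 / 3 = 2/3

2/3


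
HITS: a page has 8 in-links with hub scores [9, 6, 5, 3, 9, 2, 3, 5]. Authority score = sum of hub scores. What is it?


Authority = sum of hub scores of in-linkers
In-link 1: hub score = 9
In-link 2: hub score = 6
In-link 3: hub score = 5
In-link 4: hub score = 3
In-link 5: hub score = 9
In-link 6: hub score = 2
In-link 7: hub score = 3
In-link 8: hub score = 5
Authority = 9 + 6 + 5 + 3 + 9 + 2 + 3 + 5 = 42

42


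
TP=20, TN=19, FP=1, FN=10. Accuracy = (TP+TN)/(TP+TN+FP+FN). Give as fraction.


Accuracy = (TP + TN) / (TP + TN + FP + FN)
TP + TN = 20 + 19 = 39
Total = 20 + 19 + 1 + 10 = 50
Accuracy = 39 / 50 = 39/50

39/50


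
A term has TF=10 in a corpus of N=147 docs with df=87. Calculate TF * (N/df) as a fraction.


TF * (N/df)
= 10 * (147/87)
= 10 * 49/29
= 490/29

490/29


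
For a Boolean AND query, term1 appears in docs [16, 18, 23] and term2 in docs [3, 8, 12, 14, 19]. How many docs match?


Boolean AND: find intersection of posting lists
term1 docs: [16, 18, 23]
term2 docs: [3, 8, 12, 14, 19]
Intersection: []
|intersection| = 0

0


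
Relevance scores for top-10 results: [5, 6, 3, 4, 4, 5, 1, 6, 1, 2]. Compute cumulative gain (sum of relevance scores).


Cumulative Gain = sum of relevance scores
Position 1: rel=5, running sum=5
Position 2: rel=6, running sum=11
Position 3: rel=3, running sum=14
Position 4: rel=4, running sum=18
Position 5: rel=4, running sum=22
Position 6: rel=5, running sum=27
Position 7: rel=1, running sum=28
Position 8: rel=6, running sum=34
Position 9: rel=1, running sum=35
Position 10: rel=2, running sum=37
CG = 37

37


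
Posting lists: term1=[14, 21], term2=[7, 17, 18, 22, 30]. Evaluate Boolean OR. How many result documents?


Boolean OR: find union of posting lists
term1 docs: [14, 21]
term2 docs: [7, 17, 18, 22, 30]
Union: [7, 14, 17, 18, 21, 22, 30]
|union| = 7

7


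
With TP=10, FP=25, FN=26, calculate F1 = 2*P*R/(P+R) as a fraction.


F1 = 2 * P * R / (P + R)
P = TP/(TP+FP) = 10/35 = 2/7
R = TP/(TP+FN) = 10/36 = 5/18
2 * P * R = 2 * 2/7 * 5/18 = 10/63
P + R = 2/7 + 5/18 = 71/126
F1 = 10/63 / 71/126 = 20/71

20/71


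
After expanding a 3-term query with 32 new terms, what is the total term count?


Original terms: 3
Expansion terms: 32
Total = 3 + 32 = 35

35


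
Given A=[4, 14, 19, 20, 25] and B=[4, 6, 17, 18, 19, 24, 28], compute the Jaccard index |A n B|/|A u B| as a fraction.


A intersect B = [4, 19]
|A intersect B| = 2
A union B = [4, 6, 14, 17, 18, 19, 20, 24, 25, 28]
|A union B| = 10
Jaccard = 2/10 = 1/5

1/5


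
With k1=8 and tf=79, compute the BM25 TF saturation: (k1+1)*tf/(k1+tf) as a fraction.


BM25 TF component = (k1+1)*tf / (k1+tf)
k1 = 8, tf = 79
Numerator = (8+1)*79 = 711
Denominator = 8 + 79 = 87
= 711/87 = 237/29

237/29


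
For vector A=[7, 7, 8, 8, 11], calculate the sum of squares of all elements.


|A|^2 = sum of squared components
A[0]^2 = 7^2 = 49
A[1]^2 = 7^2 = 49
A[2]^2 = 8^2 = 64
A[3]^2 = 8^2 = 64
A[4]^2 = 11^2 = 121
Sum = 49 + 49 + 64 + 64 + 121 = 347

347


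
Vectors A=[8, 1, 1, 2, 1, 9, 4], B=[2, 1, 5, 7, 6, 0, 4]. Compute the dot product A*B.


Dot product = sum of element-wise products
A[0]*B[0] = 8*2 = 16
A[1]*B[1] = 1*1 = 1
A[2]*B[2] = 1*5 = 5
A[3]*B[3] = 2*7 = 14
A[4]*B[4] = 1*6 = 6
A[5]*B[5] = 9*0 = 0
A[6]*B[6] = 4*4 = 16
Sum = 16 + 1 + 5 + 14 + 6 + 0 + 16 = 58

58


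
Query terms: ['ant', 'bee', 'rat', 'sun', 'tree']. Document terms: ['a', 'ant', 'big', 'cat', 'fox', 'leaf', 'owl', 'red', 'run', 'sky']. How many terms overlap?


Query terms: ['ant', 'bee', 'rat', 'sun', 'tree']
Document terms: ['a', 'ant', 'big', 'cat', 'fox', 'leaf', 'owl', 'red', 'run', 'sky']
Common terms: ['ant']
Overlap count = 1

1


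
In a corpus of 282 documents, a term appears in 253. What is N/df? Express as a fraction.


IDF ratio = N / df
= 282 / 253
= 282/253

282/253


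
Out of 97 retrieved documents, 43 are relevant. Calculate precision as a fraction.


Precision = relevant_retrieved / total_retrieved
= 43 / 97
= 43 / (43 + 54)
= 43/97

43/97


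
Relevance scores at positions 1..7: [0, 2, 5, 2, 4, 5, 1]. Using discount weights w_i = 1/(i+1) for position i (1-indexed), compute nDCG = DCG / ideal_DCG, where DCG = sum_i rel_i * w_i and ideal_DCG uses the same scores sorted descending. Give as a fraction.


Position discount weights w_i = 1/(i+1) for i=1..7:
Weights = [1/2, 1/3, 1/4, 1/5, 1/6, 1/7, 1/8]
Actual relevance: [0, 2, 5, 2, 4, 5, 1]
DCG = 0/2 + 2/3 + 5/4 + 2/5 + 4/6 + 5/7 + 1/8 = 3211/840
Ideal relevance (sorted desc): [5, 5, 4, 2, 2, 1, 0]
Ideal DCG = 5/2 + 5/3 + 4/4 + 2/5 + 2/6 + 1/7 + 0/8 = 423/70
nDCG = DCG / ideal_DCG = 3211/840 / 423/70 = 3211/5076

3211/5076


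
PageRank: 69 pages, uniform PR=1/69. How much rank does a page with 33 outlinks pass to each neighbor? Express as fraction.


Initial PR = 1/69 = 1/69
Outlinks = 33
Contribution per link = PR / outlinks
= 1/69 / 33
= 1/2277

1/2277


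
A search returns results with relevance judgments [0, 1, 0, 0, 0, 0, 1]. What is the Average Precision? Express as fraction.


Computing P@k for each relevant position:
Position 1: not relevant
Position 2: relevant, P@2 = 1/2 = 1/2
Position 3: not relevant
Position 4: not relevant
Position 5: not relevant
Position 6: not relevant
Position 7: relevant, P@7 = 2/7 = 2/7
Sum of P@k = 1/2 + 2/7 = 11/14
AP = 11/14 / 2 = 11/28

11/28


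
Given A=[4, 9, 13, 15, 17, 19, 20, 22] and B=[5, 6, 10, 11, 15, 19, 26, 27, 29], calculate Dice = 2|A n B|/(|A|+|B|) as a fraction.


A intersect B = [15, 19]
|A intersect B| = 2
|A| = 8, |B| = 9
Dice = 2*2 / (8+9)
= 4 / 17 = 4/17

4/17


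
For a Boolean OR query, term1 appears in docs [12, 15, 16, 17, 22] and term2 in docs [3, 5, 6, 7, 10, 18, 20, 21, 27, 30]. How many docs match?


Boolean OR: find union of posting lists
term1 docs: [12, 15, 16, 17, 22]
term2 docs: [3, 5, 6, 7, 10, 18, 20, 21, 27, 30]
Union: [3, 5, 6, 7, 10, 12, 15, 16, 17, 18, 20, 21, 22, 27, 30]
|union| = 15

15


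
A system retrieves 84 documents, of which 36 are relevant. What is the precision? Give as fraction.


Precision = relevant_retrieved / total_retrieved
= 36 / 84
= 36 / (36 + 48)
= 3/7

3/7


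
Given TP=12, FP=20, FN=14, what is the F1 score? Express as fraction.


F1 = 2 * P * R / (P + R)
P = TP/(TP+FP) = 12/32 = 3/8
R = TP/(TP+FN) = 12/26 = 6/13
2 * P * R = 2 * 3/8 * 6/13 = 9/26
P + R = 3/8 + 6/13 = 87/104
F1 = 9/26 / 87/104 = 12/29

12/29


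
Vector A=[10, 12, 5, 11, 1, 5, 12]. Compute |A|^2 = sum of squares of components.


|A|^2 = sum of squared components
A[0]^2 = 10^2 = 100
A[1]^2 = 12^2 = 144
A[2]^2 = 5^2 = 25
A[3]^2 = 11^2 = 121
A[4]^2 = 1^2 = 1
A[5]^2 = 5^2 = 25
A[6]^2 = 12^2 = 144
Sum = 100 + 144 + 25 + 121 + 1 + 25 + 144 = 560

560


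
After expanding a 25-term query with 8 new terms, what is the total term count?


Original terms: 25
Expansion terms: 8
Total = 25 + 8 = 33

33


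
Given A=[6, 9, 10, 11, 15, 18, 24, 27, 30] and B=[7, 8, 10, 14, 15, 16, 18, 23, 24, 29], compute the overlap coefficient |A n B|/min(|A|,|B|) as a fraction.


A intersect B = [10, 15, 18, 24]
|A intersect B| = 4
min(|A|, |B|) = min(9, 10) = 9
Overlap = 4 / 9 = 4/9

4/9


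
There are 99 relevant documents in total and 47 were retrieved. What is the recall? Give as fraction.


Recall = retrieved_relevant / total_relevant
= 47 / 99
= 47 / (47 + 52)
= 47/99

47/99


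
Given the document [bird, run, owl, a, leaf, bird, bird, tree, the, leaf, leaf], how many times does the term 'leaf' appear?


Document has 11 words
Scanning for 'leaf':
Found at positions: [4, 9, 10]
Count = 3

3


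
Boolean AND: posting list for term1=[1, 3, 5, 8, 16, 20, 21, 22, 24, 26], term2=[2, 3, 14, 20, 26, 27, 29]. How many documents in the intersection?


Boolean AND: find intersection of posting lists
term1 docs: [1, 3, 5, 8, 16, 20, 21, 22, 24, 26]
term2 docs: [2, 3, 14, 20, 26, 27, 29]
Intersection: [3, 20, 26]
|intersection| = 3

3


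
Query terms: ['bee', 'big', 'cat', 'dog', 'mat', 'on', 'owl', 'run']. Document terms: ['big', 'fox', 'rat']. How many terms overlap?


Query terms: ['bee', 'big', 'cat', 'dog', 'mat', 'on', 'owl', 'run']
Document terms: ['big', 'fox', 'rat']
Common terms: ['big']
Overlap count = 1

1


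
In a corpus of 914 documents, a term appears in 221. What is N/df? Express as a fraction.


IDF ratio = N / df
= 914 / 221
= 914/221

914/221


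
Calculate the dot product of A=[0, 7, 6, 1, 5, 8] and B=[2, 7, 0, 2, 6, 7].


Dot product = sum of element-wise products
A[0]*B[0] = 0*2 = 0
A[1]*B[1] = 7*7 = 49
A[2]*B[2] = 6*0 = 0
A[3]*B[3] = 1*2 = 2
A[4]*B[4] = 5*6 = 30
A[5]*B[5] = 8*7 = 56
Sum = 0 + 49 + 0 + 2 + 30 + 56 = 137

137


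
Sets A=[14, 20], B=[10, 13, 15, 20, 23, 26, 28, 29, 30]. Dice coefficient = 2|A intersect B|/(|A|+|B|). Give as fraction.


A intersect B = [20]
|A intersect B| = 1
|A| = 2, |B| = 9
Dice = 2*1 / (2+9)
= 2 / 11 = 2/11

2/11


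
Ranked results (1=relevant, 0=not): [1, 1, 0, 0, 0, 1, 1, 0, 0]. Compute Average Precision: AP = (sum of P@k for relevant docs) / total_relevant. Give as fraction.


Computing P@k for each relevant position:
Position 1: relevant, P@1 = 1/1 = 1
Position 2: relevant, P@2 = 2/2 = 1
Position 3: not relevant
Position 4: not relevant
Position 5: not relevant
Position 6: relevant, P@6 = 3/6 = 1/2
Position 7: relevant, P@7 = 4/7 = 4/7
Position 8: not relevant
Position 9: not relevant
Sum of P@k = 1 + 1 + 1/2 + 4/7 = 43/14
AP = 43/14 / 4 = 43/56

43/56


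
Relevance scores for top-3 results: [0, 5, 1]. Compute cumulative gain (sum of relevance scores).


Cumulative Gain = sum of relevance scores
Position 1: rel=0, running sum=0
Position 2: rel=5, running sum=5
Position 3: rel=1, running sum=6
CG = 6

6


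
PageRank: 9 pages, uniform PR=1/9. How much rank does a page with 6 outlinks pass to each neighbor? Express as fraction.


Initial PR = 1/9 = 1/9
Outlinks = 6
Contribution per link = PR / outlinks
= 1/9 / 6
= 1/54

1/54


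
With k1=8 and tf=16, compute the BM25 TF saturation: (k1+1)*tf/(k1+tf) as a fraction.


BM25 TF component = (k1+1)*tf / (k1+tf)
k1 = 8, tf = 16
Numerator = (8+1)*16 = 144
Denominator = 8 + 16 = 24
= 144/24 = 6

6


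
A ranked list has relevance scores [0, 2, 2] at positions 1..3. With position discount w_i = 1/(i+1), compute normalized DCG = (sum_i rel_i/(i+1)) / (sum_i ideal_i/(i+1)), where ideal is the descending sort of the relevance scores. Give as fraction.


Position discount weights w_i = 1/(i+1) for i=1..3:
Weights = [1/2, 1/3, 1/4]
Actual relevance: [0, 2, 2]
DCG = 0/2 + 2/3 + 2/4 = 7/6
Ideal relevance (sorted desc): [2, 2, 0]
Ideal DCG = 2/2 + 2/3 + 0/4 = 5/3
nDCG = DCG / ideal_DCG = 7/6 / 5/3 = 7/10

7/10


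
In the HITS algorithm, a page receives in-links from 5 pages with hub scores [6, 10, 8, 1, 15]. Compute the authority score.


Authority = sum of hub scores of in-linkers
In-link 1: hub score = 6
In-link 2: hub score = 10
In-link 3: hub score = 8
In-link 4: hub score = 1
In-link 5: hub score = 15
Authority = 6 + 10 + 8 + 1 + 15 = 40

40


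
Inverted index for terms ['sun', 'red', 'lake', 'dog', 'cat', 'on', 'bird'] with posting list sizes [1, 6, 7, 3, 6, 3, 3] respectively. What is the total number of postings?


Summing posting list sizes:
'sun': 1 postings
'red': 6 postings
'lake': 7 postings
'dog': 3 postings
'cat': 6 postings
'on': 3 postings
'bird': 3 postings
Total = 1 + 6 + 7 + 3 + 6 + 3 + 3 = 29

29


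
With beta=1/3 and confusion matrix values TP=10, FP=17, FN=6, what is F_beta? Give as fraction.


P = TP/(TP+FP) = 10/27 = 10/27
R = TP/(TP+FN) = 10/16 = 5/8
beta^2 = 1/3^2 = 1/9
(1 + beta^2) = 10/9
Numerator = (1+beta^2)*P*R = 125/486
Denominator = beta^2*P + R = 10/243 + 5/8 = 1295/1944
F_beta = 100/259

100/259


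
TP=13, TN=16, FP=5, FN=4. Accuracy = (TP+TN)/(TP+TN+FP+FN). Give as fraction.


Accuracy = (TP + TN) / (TP + TN + FP + FN)
TP + TN = 13 + 16 = 29
Total = 13 + 16 + 5 + 4 = 38
Accuracy = 29 / 38 = 29/38

29/38


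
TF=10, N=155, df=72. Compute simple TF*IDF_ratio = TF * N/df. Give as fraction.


TF * (N/df)
= 10 * (155/72)
= 10 * 155/72
= 775/36

775/36


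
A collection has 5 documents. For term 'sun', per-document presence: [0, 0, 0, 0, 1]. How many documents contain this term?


Checking each document for 'sun':
Doc 1: absent
Doc 2: absent
Doc 3: absent
Doc 4: absent
Doc 5: present
df = sum of presences = 0 + 0 + 0 + 0 + 1 = 1

1


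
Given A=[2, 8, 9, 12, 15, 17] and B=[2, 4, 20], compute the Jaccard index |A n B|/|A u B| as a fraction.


A intersect B = [2]
|A intersect B| = 1
A union B = [2, 4, 8, 9, 12, 15, 17, 20]
|A union B| = 8
Jaccard = 1/8 = 1/8

1/8


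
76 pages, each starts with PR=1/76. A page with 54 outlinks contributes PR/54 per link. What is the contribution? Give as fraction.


Initial PR = 1/76 = 1/76
Outlinks = 54
Contribution per link = PR / outlinks
= 1/76 / 54
= 1/4104

1/4104


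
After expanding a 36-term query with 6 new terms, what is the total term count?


Original terms: 36
Expansion terms: 6
Total = 36 + 6 = 42

42


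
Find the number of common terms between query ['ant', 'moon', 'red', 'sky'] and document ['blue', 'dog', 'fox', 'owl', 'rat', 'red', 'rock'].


Query terms: ['ant', 'moon', 'red', 'sky']
Document terms: ['blue', 'dog', 'fox', 'owl', 'rat', 'red', 'rock']
Common terms: ['red']
Overlap count = 1

1


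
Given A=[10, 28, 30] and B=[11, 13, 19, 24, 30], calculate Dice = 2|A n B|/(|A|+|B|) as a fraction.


A intersect B = [30]
|A intersect B| = 1
|A| = 3, |B| = 5
Dice = 2*1 / (3+5)
= 2 / 8 = 1/4

1/4


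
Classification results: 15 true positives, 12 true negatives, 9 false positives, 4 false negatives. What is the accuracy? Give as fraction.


Accuracy = (TP + TN) / (TP + TN + FP + FN)
TP + TN = 15 + 12 = 27
Total = 15 + 12 + 9 + 4 = 40
Accuracy = 27 / 40 = 27/40

27/40


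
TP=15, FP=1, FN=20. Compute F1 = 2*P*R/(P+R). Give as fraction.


F1 = 2 * P * R / (P + R)
P = TP/(TP+FP) = 15/16 = 15/16
R = TP/(TP+FN) = 15/35 = 3/7
2 * P * R = 2 * 15/16 * 3/7 = 45/56
P + R = 15/16 + 3/7 = 153/112
F1 = 45/56 / 153/112 = 10/17

10/17


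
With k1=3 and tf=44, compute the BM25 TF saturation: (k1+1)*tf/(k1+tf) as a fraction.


BM25 TF component = (k1+1)*tf / (k1+tf)
k1 = 3, tf = 44
Numerator = (3+1)*44 = 176
Denominator = 3 + 44 = 47
= 176/47 = 176/47

176/47


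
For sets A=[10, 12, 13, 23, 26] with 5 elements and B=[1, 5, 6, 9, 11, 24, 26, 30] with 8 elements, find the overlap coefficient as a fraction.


A intersect B = [26]
|A intersect B| = 1
min(|A|, |B|) = min(5, 8) = 5
Overlap = 1 / 5 = 1/5

1/5


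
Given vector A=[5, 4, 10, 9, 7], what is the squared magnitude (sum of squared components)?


|A|^2 = sum of squared components
A[0]^2 = 5^2 = 25
A[1]^2 = 4^2 = 16
A[2]^2 = 10^2 = 100
A[3]^2 = 9^2 = 81
A[4]^2 = 7^2 = 49
Sum = 25 + 16 + 100 + 81 + 49 = 271

271


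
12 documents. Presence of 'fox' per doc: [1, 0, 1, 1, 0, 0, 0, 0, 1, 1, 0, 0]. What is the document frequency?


Checking each document for 'fox':
Doc 1: present
Doc 2: absent
Doc 3: present
Doc 4: present
Doc 5: absent
Doc 6: absent
Doc 7: absent
Doc 8: absent
Doc 9: present
Doc 10: present
Doc 11: absent
Doc 12: absent
df = sum of presences = 1 + 0 + 1 + 1 + 0 + 0 + 0 + 0 + 1 + 1 + 0 + 0 = 5

5


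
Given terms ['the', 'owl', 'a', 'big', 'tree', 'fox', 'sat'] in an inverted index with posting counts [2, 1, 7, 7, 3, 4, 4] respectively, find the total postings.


Summing posting list sizes:
'the': 2 postings
'owl': 1 postings
'a': 7 postings
'big': 7 postings
'tree': 3 postings
'fox': 4 postings
'sat': 4 postings
Total = 2 + 1 + 7 + 7 + 3 + 4 + 4 = 28

28


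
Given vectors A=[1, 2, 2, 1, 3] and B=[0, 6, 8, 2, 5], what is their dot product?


Dot product = sum of element-wise products
A[0]*B[0] = 1*0 = 0
A[1]*B[1] = 2*6 = 12
A[2]*B[2] = 2*8 = 16
A[3]*B[3] = 1*2 = 2
A[4]*B[4] = 3*5 = 15
Sum = 0 + 12 + 16 + 2 + 15 = 45

45


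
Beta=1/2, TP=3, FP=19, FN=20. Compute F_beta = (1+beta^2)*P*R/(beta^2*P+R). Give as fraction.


P = TP/(TP+FP) = 3/22 = 3/22
R = TP/(TP+FN) = 3/23 = 3/23
beta^2 = 1/2^2 = 1/4
(1 + beta^2) = 5/4
Numerator = (1+beta^2)*P*R = 45/2024
Denominator = beta^2*P + R = 3/88 + 3/23 = 333/2024
F_beta = 5/37

5/37


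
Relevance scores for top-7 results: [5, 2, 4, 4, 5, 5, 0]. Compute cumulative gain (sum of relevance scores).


Cumulative Gain = sum of relevance scores
Position 1: rel=5, running sum=5
Position 2: rel=2, running sum=7
Position 3: rel=4, running sum=11
Position 4: rel=4, running sum=15
Position 5: rel=5, running sum=20
Position 6: rel=5, running sum=25
Position 7: rel=0, running sum=25
CG = 25

25


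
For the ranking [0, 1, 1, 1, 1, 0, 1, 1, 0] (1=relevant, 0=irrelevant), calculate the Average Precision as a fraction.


Computing P@k for each relevant position:
Position 1: not relevant
Position 2: relevant, P@2 = 1/2 = 1/2
Position 3: relevant, P@3 = 2/3 = 2/3
Position 4: relevant, P@4 = 3/4 = 3/4
Position 5: relevant, P@5 = 4/5 = 4/5
Position 6: not relevant
Position 7: relevant, P@7 = 5/7 = 5/7
Position 8: relevant, P@8 = 6/8 = 3/4
Position 9: not relevant
Sum of P@k = 1/2 + 2/3 + 3/4 + 4/5 + 5/7 + 3/4 = 439/105
AP = 439/105 / 6 = 439/630

439/630


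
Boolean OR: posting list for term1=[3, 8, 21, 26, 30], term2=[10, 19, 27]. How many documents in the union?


Boolean OR: find union of posting lists
term1 docs: [3, 8, 21, 26, 30]
term2 docs: [10, 19, 27]
Union: [3, 8, 10, 19, 21, 26, 27, 30]
|union| = 8

8


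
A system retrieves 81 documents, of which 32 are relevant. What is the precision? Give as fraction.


Precision = relevant_retrieved / total_retrieved
= 32 / 81
= 32 / (32 + 49)
= 32/81

32/81


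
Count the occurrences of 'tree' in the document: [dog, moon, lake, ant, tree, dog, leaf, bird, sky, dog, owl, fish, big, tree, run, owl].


Document has 16 words
Scanning for 'tree':
Found at positions: [4, 13]
Count = 2

2


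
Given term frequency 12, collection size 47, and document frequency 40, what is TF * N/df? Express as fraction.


TF * (N/df)
= 12 * (47/40)
= 12 * 47/40
= 141/10

141/10


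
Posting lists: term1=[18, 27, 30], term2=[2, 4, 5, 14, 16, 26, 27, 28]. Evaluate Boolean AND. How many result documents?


Boolean AND: find intersection of posting lists
term1 docs: [18, 27, 30]
term2 docs: [2, 4, 5, 14, 16, 26, 27, 28]
Intersection: [27]
|intersection| = 1

1


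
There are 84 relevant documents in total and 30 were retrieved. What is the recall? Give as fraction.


Recall = retrieved_relevant / total_relevant
= 30 / 84
= 30 / (30 + 54)
= 5/14

5/14


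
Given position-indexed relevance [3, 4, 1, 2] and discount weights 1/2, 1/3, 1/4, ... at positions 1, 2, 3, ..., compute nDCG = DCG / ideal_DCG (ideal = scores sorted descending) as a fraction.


Position discount weights w_i = 1/(i+1) for i=1..4:
Weights = [1/2, 1/3, 1/4, 1/5]
Actual relevance: [3, 4, 1, 2]
DCG = 3/2 + 4/3 + 1/4 + 2/5 = 209/60
Ideal relevance (sorted desc): [4, 3, 2, 1]
Ideal DCG = 4/2 + 3/3 + 2/4 + 1/5 = 37/10
nDCG = DCG / ideal_DCG = 209/60 / 37/10 = 209/222

209/222


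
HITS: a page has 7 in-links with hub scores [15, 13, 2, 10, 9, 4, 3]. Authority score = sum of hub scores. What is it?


Authority = sum of hub scores of in-linkers
In-link 1: hub score = 15
In-link 2: hub score = 13
In-link 3: hub score = 2
In-link 4: hub score = 10
In-link 5: hub score = 9
In-link 6: hub score = 4
In-link 7: hub score = 3
Authority = 15 + 13 + 2 + 10 + 9 + 4 + 3 = 56

56


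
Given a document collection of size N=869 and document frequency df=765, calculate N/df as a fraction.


IDF ratio = N / df
= 869 / 765
= 869/765

869/765


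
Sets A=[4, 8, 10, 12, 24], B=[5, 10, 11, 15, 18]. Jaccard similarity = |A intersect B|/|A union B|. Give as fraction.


A intersect B = [10]
|A intersect B| = 1
A union B = [4, 5, 8, 10, 11, 12, 15, 18, 24]
|A union B| = 9
Jaccard = 1/9 = 1/9

1/9


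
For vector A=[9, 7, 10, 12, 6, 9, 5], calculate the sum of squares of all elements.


|A|^2 = sum of squared components
A[0]^2 = 9^2 = 81
A[1]^2 = 7^2 = 49
A[2]^2 = 10^2 = 100
A[3]^2 = 12^2 = 144
A[4]^2 = 6^2 = 36
A[5]^2 = 9^2 = 81
A[6]^2 = 5^2 = 25
Sum = 81 + 49 + 100 + 144 + 36 + 81 + 25 = 516

516


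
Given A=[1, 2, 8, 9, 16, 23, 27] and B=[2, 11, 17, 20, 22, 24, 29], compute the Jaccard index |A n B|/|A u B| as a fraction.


A intersect B = [2]
|A intersect B| = 1
A union B = [1, 2, 8, 9, 11, 16, 17, 20, 22, 23, 24, 27, 29]
|A union B| = 13
Jaccard = 1/13 = 1/13

1/13


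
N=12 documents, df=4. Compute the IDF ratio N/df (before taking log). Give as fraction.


IDF ratio = N / df
= 12 / 4
= 3

3


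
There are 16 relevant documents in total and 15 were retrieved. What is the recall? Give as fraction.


Recall = retrieved_relevant / total_relevant
= 15 / 16
= 15 / (15 + 1)
= 15/16

15/16


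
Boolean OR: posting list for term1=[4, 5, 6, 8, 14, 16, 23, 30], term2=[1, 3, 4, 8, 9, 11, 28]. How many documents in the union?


Boolean OR: find union of posting lists
term1 docs: [4, 5, 6, 8, 14, 16, 23, 30]
term2 docs: [1, 3, 4, 8, 9, 11, 28]
Union: [1, 3, 4, 5, 6, 8, 9, 11, 14, 16, 23, 28, 30]
|union| = 13

13


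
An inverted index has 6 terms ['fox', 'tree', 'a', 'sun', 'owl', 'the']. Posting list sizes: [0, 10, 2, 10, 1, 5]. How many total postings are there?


Summing posting list sizes:
'fox': 0 postings
'tree': 10 postings
'a': 2 postings
'sun': 10 postings
'owl': 1 postings
'the': 5 postings
Total = 0 + 10 + 2 + 10 + 1 + 5 = 28

28


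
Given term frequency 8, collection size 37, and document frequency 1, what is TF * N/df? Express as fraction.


TF * (N/df)
= 8 * (37/1)
= 8 * 37
= 296

296


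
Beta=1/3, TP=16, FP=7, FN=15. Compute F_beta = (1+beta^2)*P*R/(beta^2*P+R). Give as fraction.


P = TP/(TP+FP) = 16/23 = 16/23
R = TP/(TP+FN) = 16/31 = 16/31
beta^2 = 1/3^2 = 1/9
(1 + beta^2) = 10/9
Numerator = (1+beta^2)*P*R = 2560/6417
Denominator = beta^2*P + R = 16/207 + 16/31 = 3808/6417
F_beta = 80/119

80/119


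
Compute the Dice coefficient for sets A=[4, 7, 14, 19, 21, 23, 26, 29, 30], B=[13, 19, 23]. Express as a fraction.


A intersect B = [19, 23]
|A intersect B| = 2
|A| = 9, |B| = 3
Dice = 2*2 / (9+3)
= 4 / 12 = 1/3

1/3


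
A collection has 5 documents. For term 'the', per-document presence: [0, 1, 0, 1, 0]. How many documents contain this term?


Checking each document for 'the':
Doc 1: absent
Doc 2: present
Doc 3: absent
Doc 4: present
Doc 5: absent
df = sum of presences = 0 + 1 + 0 + 1 + 0 = 2

2


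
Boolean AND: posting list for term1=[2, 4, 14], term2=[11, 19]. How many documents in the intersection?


Boolean AND: find intersection of posting lists
term1 docs: [2, 4, 14]
term2 docs: [11, 19]
Intersection: []
|intersection| = 0

0


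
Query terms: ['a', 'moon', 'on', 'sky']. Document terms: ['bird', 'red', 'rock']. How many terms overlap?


Query terms: ['a', 'moon', 'on', 'sky']
Document terms: ['bird', 'red', 'rock']
Common terms: []
Overlap count = 0

0


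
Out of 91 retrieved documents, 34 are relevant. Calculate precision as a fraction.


Precision = relevant_retrieved / total_retrieved
= 34 / 91
= 34 / (34 + 57)
= 34/91

34/91


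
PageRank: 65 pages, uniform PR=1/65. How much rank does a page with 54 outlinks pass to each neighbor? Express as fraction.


Initial PR = 1/65 = 1/65
Outlinks = 54
Contribution per link = PR / outlinks
= 1/65 / 54
= 1/3510

1/3510


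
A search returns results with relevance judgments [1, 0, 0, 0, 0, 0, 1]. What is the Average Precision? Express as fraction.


Computing P@k for each relevant position:
Position 1: relevant, P@1 = 1/1 = 1
Position 2: not relevant
Position 3: not relevant
Position 4: not relevant
Position 5: not relevant
Position 6: not relevant
Position 7: relevant, P@7 = 2/7 = 2/7
Sum of P@k = 1 + 2/7 = 9/7
AP = 9/7 / 2 = 9/14

9/14


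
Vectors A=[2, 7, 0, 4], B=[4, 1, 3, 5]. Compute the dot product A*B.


Dot product = sum of element-wise products
A[0]*B[0] = 2*4 = 8
A[1]*B[1] = 7*1 = 7
A[2]*B[2] = 0*3 = 0
A[3]*B[3] = 4*5 = 20
Sum = 8 + 7 + 0 + 20 = 35

35


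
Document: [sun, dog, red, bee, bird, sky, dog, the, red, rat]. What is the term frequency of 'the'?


Document has 10 words
Scanning for 'the':
Found at positions: [7]
Count = 1

1


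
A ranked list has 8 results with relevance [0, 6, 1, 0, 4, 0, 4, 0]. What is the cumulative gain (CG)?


Cumulative Gain = sum of relevance scores
Position 1: rel=0, running sum=0
Position 2: rel=6, running sum=6
Position 3: rel=1, running sum=7
Position 4: rel=0, running sum=7
Position 5: rel=4, running sum=11
Position 6: rel=0, running sum=11
Position 7: rel=4, running sum=15
Position 8: rel=0, running sum=15
CG = 15

15


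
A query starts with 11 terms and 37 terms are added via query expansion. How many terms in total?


Original terms: 11
Expansion terms: 37
Total = 11 + 37 = 48

48


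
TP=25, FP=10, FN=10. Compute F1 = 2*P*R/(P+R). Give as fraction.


F1 = 2 * P * R / (P + R)
P = TP/(TP+FP) = 25/35 = 5/7
R = TP/(TP+FN) = 25/35 = 5/7
2 * P * R = 2 * 5/7 * 5/7 = 50/49
P + R = 5/7 + 5/7 = 10/7
F1 = 50/49 / 10/7 = 5/7

5/7


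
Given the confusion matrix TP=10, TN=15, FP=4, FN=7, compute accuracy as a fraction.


Accuracy = (TP + TN) / (TP + TN + FP + FN)
TP + TN = 10 + 15 = 25
Total = 10 + 15 + 4 + 7 = 36
Accuracy = 25 / 36 = 25/36

25/36


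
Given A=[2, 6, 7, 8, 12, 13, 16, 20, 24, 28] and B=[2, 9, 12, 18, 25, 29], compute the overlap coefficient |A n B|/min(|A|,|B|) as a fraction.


A intersect B = [2, 12]
|A intersect B| = 2
min(|A|, |B|) = min(10, 6) = 6
Overlap = 2 / 6 = 1/3

1/3


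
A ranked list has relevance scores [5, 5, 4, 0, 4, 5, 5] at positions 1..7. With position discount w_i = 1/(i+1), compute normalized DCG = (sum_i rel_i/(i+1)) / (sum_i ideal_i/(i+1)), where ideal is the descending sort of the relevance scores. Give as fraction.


Position discount weights w_i = 1/(i+1) for i=1..7:
Weights = [1/2, 1/3, 1/4, 1/5, 1/6, 1/7, 1/8]
Actual relevance: [5, 5, 4, 0, 4, 5, 5]
DCG = 5/2 + 5/3 + 4/4 + 0/5 + 4/6 + 5/7 + 5/8 = 1205/168
Ideal relevance (sorted desc): [5, 5, 5, 5, 4, 4, 0]
Ideal DCG = 5/2 + 5/3 + 5/4 + 5/5 + 4/6 + 4/7 + 0/8 = 643/84
nDCG = DCG / ideal_DCG = 1205/168 / 643/84 = 1205/1286

1205/1286


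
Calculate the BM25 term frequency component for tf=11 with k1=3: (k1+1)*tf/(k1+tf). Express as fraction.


BM25 TF component = (k1+1)*tf / (k1+tf)
k1 = 3, tf = 11
Numerator = (3+1)*11 = 44
Denominator = 3 + 11 = 14
= 44/14 = 22/7

22/7


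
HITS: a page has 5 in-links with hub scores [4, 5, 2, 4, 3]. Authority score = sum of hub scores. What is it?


Authority = sum of hub scores of in-linkers
In-link 1: hub score = 4
In-link 2: hub score = 5
In-link 3: hub score = 2
In-link 4: hub score = 4
In-link 5: hub score = 3
Authority = 4 + 5 + 2 + 4 + 3 = 18

18


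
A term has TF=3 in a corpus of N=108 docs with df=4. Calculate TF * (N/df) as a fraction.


TF * (N/df)
= 3 * (108/4)
= 3 * 27
= 81

81


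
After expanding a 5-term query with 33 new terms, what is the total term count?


Original terms: 5
Expansion terms: 33
Total = 5 + 33 = 38

38


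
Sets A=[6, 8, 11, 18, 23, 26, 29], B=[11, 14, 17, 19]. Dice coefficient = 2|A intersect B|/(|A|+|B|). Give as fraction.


A intersect B = [11]
|A intersect B| = 1
|A| = 7, |B| = 4
Dice = 2*1 / (7+4)
= 2 / 11 = 2/11

2/11


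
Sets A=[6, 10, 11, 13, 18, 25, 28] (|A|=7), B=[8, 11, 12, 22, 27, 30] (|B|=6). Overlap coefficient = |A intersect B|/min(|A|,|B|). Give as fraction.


A intersect B = [11]
|A intersect B| = 1
min(|A|, |B|) = min(7, 6) = 6
Overlap = 1 / 6 = 1/6

1/6


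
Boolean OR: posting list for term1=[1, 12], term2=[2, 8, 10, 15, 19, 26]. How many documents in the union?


Boolean OR: find union of posting lists
term1 docs: [1, 12]
term2 docs: [2, 8, 10, 15, 19, 26]
Union: [1, 2, 8, 10, 12, 15, 19, 26]
|union| = 8

8


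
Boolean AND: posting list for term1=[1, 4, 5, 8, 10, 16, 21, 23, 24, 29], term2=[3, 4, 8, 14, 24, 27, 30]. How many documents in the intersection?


Boolean AND: find intersection of posting lists
term1 docs: [1, 4, 5, 8, 10, 16, 21, 23, 24, 29]
term2 docs: [3, 4, 8, 14, 24, 27, 30]
Intersection: [4, 8, 24]
|intersection| = 3

3


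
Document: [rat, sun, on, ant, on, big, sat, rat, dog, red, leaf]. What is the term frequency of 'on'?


Document has 11 words
Scanning for 'on':
Found at positions: [2, 4]
Count = 2

2


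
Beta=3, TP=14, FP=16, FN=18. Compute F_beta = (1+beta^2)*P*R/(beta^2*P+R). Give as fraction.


P = TP/(TP+FP) = 14/30 = 7/15
R = TP/(TP+FN) = 14/32 = 7/16
beta^2 = 3^2 = 9
(1 + beta^2) = 10
Numerator = (1+beta^2)*P*R = 49/24
Denominator = beta^2*P + R = 21/5 + 7/16 = 371/80
F_beta = 70/159

70/159


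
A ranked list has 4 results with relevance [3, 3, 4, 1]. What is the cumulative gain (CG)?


Cumulative Gain = sum of relevance scores
Position 1: rel=3, running sum=3
Position 2: rel=3, running sum=6
Position 3: rel=4, running sum=10
Position 4: rel=1, running sum=11
CG = 11

11


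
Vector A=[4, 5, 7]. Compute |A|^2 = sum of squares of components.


|A|^2 = sum of squared components
A[0]^2 = 4^2 = 16
A[1]^2 = 5^2 = 25
A[2]^2 = 7^2 = 49
Sum = 16 + 25 + 49 = 90

90


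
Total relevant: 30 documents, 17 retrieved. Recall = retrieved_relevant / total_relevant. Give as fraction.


Recall = retrieved_relevant / total_relevant
= 17 / 30
= 17 / (17 + 13)
= 17/30

17/30


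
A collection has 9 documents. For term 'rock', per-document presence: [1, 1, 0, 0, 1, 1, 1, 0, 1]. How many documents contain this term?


Checking each document for 'rock':
Doc 1: present
Doc 2: present
Doc 3: absent
Doc 4: absent
Doc 5: present
Doc 6: present
Doc 7: present
Doc 8: absent
Doc 9: present
df = sum of presences = 1 + 1 + 0 + 0 + 1 + 1 + 1 + 0 + 1 = 6

6


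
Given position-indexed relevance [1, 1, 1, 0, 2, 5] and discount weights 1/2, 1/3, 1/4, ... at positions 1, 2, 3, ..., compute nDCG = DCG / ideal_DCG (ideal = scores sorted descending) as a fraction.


Position discount weights w_i = 1/(i+1) for i=1..6:
Weights = [1/2, 1/3, 1/4, 1/5, 1/6, 1/7]
Actual relevance: [1, 1, 1, 0, 2, 5]
DCG = 1/2 + 1/3 + 1/4 + 0/5 + 2/6 + 5/7 = 179/84
Ideal relevance (sorted desc): [5, 2, 1, 1, 1, 0]
Ideal DCG = 5/2 + 2/3 + 1/4 + 1/5 + 1/6 + 0/7 = 227/60
nDCG = DCG / ideal_DCG = 179/84 / 227/60 = 895/1589

895/1589


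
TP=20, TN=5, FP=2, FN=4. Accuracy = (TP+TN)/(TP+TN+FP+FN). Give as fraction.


Accuracy = (TP + TN) / (TP + TN + FP + FN)
TP + TN = 20 + 5 = 25
Total = 20 + 5 + 2 + 4 = 31
Accuracy = 25 / 31 = 25/31

25/31


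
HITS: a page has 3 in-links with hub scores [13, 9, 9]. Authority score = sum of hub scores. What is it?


Authority = sum of hub scores of in-linkers
In-link 1: hub score = 13
In-link 2: hub score = 9
In-link 3: hub score = 9
Authority = 13 + 9 + 9 = 31

31


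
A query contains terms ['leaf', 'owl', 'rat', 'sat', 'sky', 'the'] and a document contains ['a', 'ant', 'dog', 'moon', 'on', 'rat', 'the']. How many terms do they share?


Query terms: ['leaf', 'owl', 'rat', 'sat', 'sky', 'the']
Document terms: ['a', 'ant', 'dog', 'moon', 'on', 'rat', 'the']
Common terms: ['rat', 'the']
Overlap count = 2

2


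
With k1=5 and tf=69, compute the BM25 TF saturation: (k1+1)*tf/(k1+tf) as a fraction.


BM25 TF component = (k1+1)*tf / (k1+tf)
k1 = 5, tf = 69
Numerator = (5+1)*69 = 414
Denominator = 5 + 69 = 74
= 414/74 = 207/37

207/37


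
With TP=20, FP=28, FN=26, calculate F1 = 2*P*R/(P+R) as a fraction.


F1 = 2 * P * R / (P + R)
P = TP/(TP+FP) = 20/48 = 5/12
R = TP/(TP+FN) = 20/46 = 10/23
2 * P * R = 2 * 5/12 * 10/23 = 25/69
P + R = 5/12 + 10/23 = 235/276
F1 = 25/69 / 235/276 = 20/47

20/47


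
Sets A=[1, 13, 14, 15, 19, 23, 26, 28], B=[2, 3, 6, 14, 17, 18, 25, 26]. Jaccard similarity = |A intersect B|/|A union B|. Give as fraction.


A intersect B = [14, 26]
|A intersect B| = 2
A union B = [1, 2, 3, 6, 13, 14, 15, 17, 18, 19, 23, 25, 26, 28]
|A union B| = 14
Jaccard = 2/14 = 1/7

1/7


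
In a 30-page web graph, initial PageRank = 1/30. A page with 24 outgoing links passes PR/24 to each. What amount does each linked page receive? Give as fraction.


Initial PR = 1/30 = 1/30
Outlinks = 24
Contribution per link = PR / outlinks
= 1/30 / 24
= 1/720

1/720


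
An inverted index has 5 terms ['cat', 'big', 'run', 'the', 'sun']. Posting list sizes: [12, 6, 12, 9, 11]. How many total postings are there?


Summing posting list sizes:
'cat': 12 postings
'big': 6 postings
'run': 12 postings
'the': 9 postings
'sun': 11 postings
Total = 12 + 6 + 12 + 9 + 11 = 50

50


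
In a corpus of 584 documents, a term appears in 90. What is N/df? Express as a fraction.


IDF ratio = N / df
= 584 / 90
= 292/45

292/45


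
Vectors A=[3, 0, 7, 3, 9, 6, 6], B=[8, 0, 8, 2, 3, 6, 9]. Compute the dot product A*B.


Dot product = sum of element-wise products
A[0]*B[0] = 3*8 = 24
A[1]*B[1] = 0*0 = 0
A[2]*B[2] = 7*8 = 56
A[3]*B[3] = 3*2 = 6
A[4]*B[4] = 9*3 = 27
A[5]*B[5] = 6*6 = 36
A[6]*B[6] = 6*9 = 54
Sum = 24 + 0 + 56 + 6 + 27 + 36 + 54 = 203

203


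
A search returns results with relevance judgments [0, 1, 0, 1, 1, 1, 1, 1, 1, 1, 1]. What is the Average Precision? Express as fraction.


Computing P@k for each relevant position:
Position 1: not relevant
Position 2: relevant, P@2 = 1/2 = 1/2
Position 3: not relevant
Position 4: relevant, P@4 = 2/4 = 1/2
Position 5: relevant, P@5 = 3/5 = 3/5
Position 6: relevant, P@6 = 4/6 = 2/3
Position 7: relevant, P@7 = 5/7 = 5/7
Position 8: relevant, P@8 = 6/8 = 3/4
Position 9: relevant, P@9 = 7/9 = 7/9
Position 10: relevant, P@10 = 8/10 = 4/5
Position 11: relevant, P@11 = 9/11 = 9/11
Sum of P@k = 1/2 + 1/2 + 3/5 + 2/3 + 5/7 + 3/4 + 7/9 + 4/5 + 9/11 = 84919/13860
AP = 84919/13860 / 9 = 84919/124740

84919/124740


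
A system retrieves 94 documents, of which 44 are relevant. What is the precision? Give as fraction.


Precision = relevant_retrieved / total_retrieved
= 44 / 94
= 44 / (44 + 50)
= 22/47

22/47


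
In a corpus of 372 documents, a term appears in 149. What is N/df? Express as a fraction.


IDF ratio = N / df
= 372 / 149
= 372/149

372/149


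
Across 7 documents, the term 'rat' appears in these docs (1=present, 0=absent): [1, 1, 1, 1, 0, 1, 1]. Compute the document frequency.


Checking each document for 'rat':
Doc 1: present
Doc 2: present
Doc 3: present
Doc 4: present
Doc 5: absent
Doc 6: present
Doc 7: present
df = sum of presences = 1 + 1 + 1 + 1 + 0 + 1 + 1 = 6

6


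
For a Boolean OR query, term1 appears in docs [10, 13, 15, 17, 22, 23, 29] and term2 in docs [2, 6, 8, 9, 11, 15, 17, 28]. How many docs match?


Boolean OR: find union of posting lists
term1 docs: [10, 13, 15, 17, 22, 23, 29]
term2 docs: [2, 6, 8, 9, 11, 15, 17, 28]
Union: [2, 6, 8, 9, 10, 11, 13, 15, 17, 22, 23, 28, 29]
|union| = 13

13


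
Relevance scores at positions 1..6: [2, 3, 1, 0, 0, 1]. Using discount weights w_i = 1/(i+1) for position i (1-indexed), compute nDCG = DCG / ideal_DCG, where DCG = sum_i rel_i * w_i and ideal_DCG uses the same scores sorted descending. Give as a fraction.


Position discount weights w_i = 1/(i+1) for i=1..6:
Weights = [1/2, 1/3, 1/4, 1/5, 1/6, 1/7]
Actual relevance: [2, 3, 1, 0, 0, 1]
DCG = 2/2 + 3/3 + 1/4 + 0/5 + 0/6 + 1/7 = 67/28
Ideal relevance (sorted desc): [3, 2, 1, 1, 0, 0]
Ideal DCG = 3/2 + 2/3 + 1/4 + 1/5 + 0/6 + 0/7 = 157/60
nDCG = DCG / ideal_DCG = 67/28 / 157/60 = 1005/1099

1005/1099


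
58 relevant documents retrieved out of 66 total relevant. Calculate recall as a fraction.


Recall = retrieved_relevant / total_relevant
= 58 / 66
= 58 / (58 + 8)
= 29/33

29/33


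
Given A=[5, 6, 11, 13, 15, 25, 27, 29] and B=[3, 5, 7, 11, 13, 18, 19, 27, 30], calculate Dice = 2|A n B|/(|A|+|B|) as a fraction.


A intersect B = [5, 11, 13, 27]
|A intersect B| = 4
|A| = 8, |B| = 9
Dice = 2*4 / (8+9)
= 8 / 17 = 8/17

8/17


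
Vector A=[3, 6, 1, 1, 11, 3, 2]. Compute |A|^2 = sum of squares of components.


|A|^2 = sum of squared components
A[0]^2 = 3^2 = 9
A[1]^2 = 6^2 = 36
A[2]^2 = 1^2 = 1
A[3]^2 = 1^2 = 1
A[4]^2 = 11^2 = 121
A[5]^2 = 3^2 = 9
A[6]^2 = 2^2 = 4
Sum = 9 + 36 + 1 + 1 + 121 + 9 + 4 = 181

181


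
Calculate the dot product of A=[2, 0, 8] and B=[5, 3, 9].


Dot product = sum of element-wise products
A[0]*B[0] = 2*5 = 10
A[1]*B[1] = 0*3 = 0
A[2]*B[2] = 8*9 = 72
Sum = 10 + 0 + 72 = 82

82


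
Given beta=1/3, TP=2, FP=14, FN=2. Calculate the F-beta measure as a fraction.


P = TP/(TP+FP) = 2/16 = 1/8
R = TP/(TP+FN) = 2/4 = 1/2
beta^2 = 1/3^2 = 1/9
(1 + beta^2) = 10/9
Numerator = (1+beta^2)*P*R = 5/72
Denominator = beta^2*P + R = 1/72 + 1/2 = 37/72
F_beta = 5/37

5/37


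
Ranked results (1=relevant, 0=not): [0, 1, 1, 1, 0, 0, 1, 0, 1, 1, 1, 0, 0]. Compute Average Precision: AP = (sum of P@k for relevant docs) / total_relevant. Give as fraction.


Computing P@k for each relevant position:
Position 1: not relevant
Position 2: relevant, P@2 = 1/2 = 1/2
Position 3: relevant, P@3 = 2/3 = 2/3
Position 4: relevant, P@4 = 3/4 = 3/4
Position 5: not relevant
Position 6: not relevant
Position 7: relevant, P@7 = 4/7 = 4/7
Position 8: not relevant
Position 9: relevant, P@9 = 5/9 = 5/9
Position 10: relevant, P@10 = 6/10 = 3/5
Position 11: relevant, P@11 = 7/11 = 7/11
Position 12: not relevant
Position 13: not relevant
Sum of P@k = 1/2 + 2/3 + 3/4 + 4/7 + 5/9 + 3/5 + 7/11 = 59321/13860
AP = 59321/13860 / 7 = 59321/97020

59321/97020


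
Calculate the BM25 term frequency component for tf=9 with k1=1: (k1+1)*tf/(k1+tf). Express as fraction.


BM25 TF component = (k1+1)*tf / (k1+tf)
k1 = 1, tf = 9
Numerator = (1+1)*9 = 18
Denominator = 1 + 9 = 10
= 18/10 = 9/5

9/5


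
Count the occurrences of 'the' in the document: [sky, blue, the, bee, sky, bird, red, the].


Document has 8 words
Scanning for 'the':
Found at positions: [2, 7]
Count = 2

2


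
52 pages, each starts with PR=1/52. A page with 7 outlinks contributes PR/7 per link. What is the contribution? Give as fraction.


Initial PR = 1/52 = 1/52
Outlinks = 7
Contribution per link = PR / outlinks
= 1/52 / 7
= 1/364

1/364
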